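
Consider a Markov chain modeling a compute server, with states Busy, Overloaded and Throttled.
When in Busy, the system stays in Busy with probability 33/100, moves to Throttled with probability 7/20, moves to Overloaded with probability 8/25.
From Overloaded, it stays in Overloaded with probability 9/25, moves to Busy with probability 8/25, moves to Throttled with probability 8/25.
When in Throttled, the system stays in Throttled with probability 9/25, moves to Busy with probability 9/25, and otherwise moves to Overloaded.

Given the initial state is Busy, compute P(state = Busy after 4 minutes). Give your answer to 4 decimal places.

Propagate the distribution vector 4 minutes from Busy.
After 0 minutes: (1.0000, 0.0000, 0.0000)
After 1 minute: (0.3300, 0.3200, 0.3500)
After 2 minutes: (0.3373, 0.3188, 0.3439)
After 3 minutes: (0.3371, 0.3190, 0.3439)
After 4 minutes: (0.3371, 0.3190, 0.3439)
P(in Busy after 4 minutes) = 0.3371

0.3371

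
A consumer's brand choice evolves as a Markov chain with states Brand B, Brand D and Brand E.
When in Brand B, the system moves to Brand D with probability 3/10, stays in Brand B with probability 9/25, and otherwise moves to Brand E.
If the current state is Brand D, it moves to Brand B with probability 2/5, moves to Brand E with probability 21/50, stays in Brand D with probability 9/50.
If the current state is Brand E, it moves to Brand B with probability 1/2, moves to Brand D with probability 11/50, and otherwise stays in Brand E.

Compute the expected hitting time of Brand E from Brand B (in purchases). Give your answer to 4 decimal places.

Let t(s) be the expected number of purchases to first reach Brand E from state s, with t(Brand E) = 0. Conditioning on the first purchase:
t(Brand B) = 1 + 0.36·t(Brand B) + 0.3·t(Brand D)
t(Brand D) = 1 + 0.4·t(Brand B) + 0.18·t(Brand D)
Solving: t(Brand B) = 2.7668, t(Brand D) = 2.5692.
Expected purchases from Brand B to Brand E: 2.7668.

2.7668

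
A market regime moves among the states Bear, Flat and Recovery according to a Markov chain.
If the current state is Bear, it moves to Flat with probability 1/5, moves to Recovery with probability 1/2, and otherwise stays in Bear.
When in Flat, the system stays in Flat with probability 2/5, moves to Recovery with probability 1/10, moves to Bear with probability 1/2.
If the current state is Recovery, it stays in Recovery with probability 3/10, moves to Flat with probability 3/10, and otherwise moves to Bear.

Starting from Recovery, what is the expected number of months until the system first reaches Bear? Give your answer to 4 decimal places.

Let t(s) be the expected number of months to first reach Bear from state s, with t(Bear) = 0. Conditioning on the first month:
t(Flat) = 1 + 0.4·t(Flat) + 0.1·t(Recovery)
t(Recovery) = 1 + 0.3·t(Flat) + 0.3·t(Recovery)
Solving: t(Flat) = 2.0513, t(Recovery) = 2.3077.
Expected months from Recovery to Bear: 2.3077.

2.3077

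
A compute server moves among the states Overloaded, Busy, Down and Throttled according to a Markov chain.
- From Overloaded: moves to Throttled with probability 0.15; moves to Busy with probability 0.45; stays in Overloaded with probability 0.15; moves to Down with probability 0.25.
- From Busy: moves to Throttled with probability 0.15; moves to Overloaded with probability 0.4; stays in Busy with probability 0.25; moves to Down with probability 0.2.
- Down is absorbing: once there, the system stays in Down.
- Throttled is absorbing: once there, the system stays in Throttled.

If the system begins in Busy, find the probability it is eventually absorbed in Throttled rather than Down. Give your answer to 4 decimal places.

Let h(s) be the probability of absorption at Throttled starting from transient state s. Then h(Throttled) = 1 and h(Down) = 0. By first-step analysis:
h(Overloaded) = 0.15·h(Overloaded) + 0.45·h(Busy) + 0.25·0 + 0.15·1
h(Busy) = 0.4·h(Overloaded) + 0.25·h(Busy) + 0.2·0 + 0.15·1
Solving: h(Overloaded) = 0.3934, h(Busy) = 0.4098.
Starting from Busy, the probability is 0.4098.

0.4098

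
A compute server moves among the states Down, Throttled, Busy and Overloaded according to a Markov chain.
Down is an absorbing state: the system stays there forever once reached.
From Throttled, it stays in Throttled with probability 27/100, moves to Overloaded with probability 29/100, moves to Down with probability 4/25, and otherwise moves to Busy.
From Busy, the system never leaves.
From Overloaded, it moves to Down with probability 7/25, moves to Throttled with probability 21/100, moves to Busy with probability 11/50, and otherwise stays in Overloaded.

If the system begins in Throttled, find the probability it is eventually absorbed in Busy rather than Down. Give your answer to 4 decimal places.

Let h(s) be the probability of absorption at Busy starting from transient state s. Then h(Busy) = 1 and h(Down) = 0. By first-step analysis:
h(Throttled) = 0.16·0 + 0.27·h(Throttled) + 0.28·1 + 0.29·h(Overloaded)
h(Overloaded) = 0.28·0 + 0.21·h(Throttled) + 0.22·1 + 0.29·h(Overloaded)
Solving: h(Throttled) = 0.5741, h(Overloaded) = 0.4797.
Starting from Throttled, the probability is 0.5741.

0.5741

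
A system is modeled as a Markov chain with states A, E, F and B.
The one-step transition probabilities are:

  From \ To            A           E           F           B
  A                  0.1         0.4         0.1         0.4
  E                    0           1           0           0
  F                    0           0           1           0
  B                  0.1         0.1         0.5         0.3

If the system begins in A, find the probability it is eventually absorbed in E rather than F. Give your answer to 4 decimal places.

Let h(s) be the probability of absorption at E starting from transient state s. Then h(E) = 1 and h(F) = 0. By first-step analysis:
h(A) = 0.1·h(A) + 0.4·1 + 0.1·0 + 0.4·h(B)
h(B) = 0.1·h(A) + 0.1·1 + 0.5·0 + 0.3·h(B)
Solving: h(A) = 0.5424, h(B) = 0.2203.
Starting from A, the probability is 0.5424.

0.5424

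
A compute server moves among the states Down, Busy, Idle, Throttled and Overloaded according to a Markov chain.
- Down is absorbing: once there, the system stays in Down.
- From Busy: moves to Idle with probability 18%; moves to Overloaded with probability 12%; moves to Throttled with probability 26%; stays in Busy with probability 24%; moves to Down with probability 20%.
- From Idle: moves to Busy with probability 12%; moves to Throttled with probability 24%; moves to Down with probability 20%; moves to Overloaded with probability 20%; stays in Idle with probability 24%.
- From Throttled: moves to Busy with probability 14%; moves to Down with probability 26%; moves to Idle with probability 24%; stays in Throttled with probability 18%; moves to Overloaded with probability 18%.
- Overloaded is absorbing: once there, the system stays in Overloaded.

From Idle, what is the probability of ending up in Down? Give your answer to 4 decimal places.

Let h(s) be the probability of absorption at Down starting from transient state s. Then h(Down) = 1 and h(Overloaded) = 0. By first-step analysis:
h(Busy) = 0.2·1 + 0.24·h(Busy) + 0.18·h(Idle) + 0.26·h(Throttled) + 0.12·0
h(Idle) = 0.2·1 + 0.12·h(Busy) + 0.24·h(Idle) + 0.24·h(Throttled) + 0.2·0
h(Throttled) = 0.26·1 + 0.14·h(Busy) + 0.24·h(Idle) + 0.18·h(Throttled) + 0.18·0
Solving: h(Busy) = 0.5870, h(Idle) = 0.5373, h(Throttled) = 0.5745.
Starting from Idle, the probability is 0.5373.

0.5373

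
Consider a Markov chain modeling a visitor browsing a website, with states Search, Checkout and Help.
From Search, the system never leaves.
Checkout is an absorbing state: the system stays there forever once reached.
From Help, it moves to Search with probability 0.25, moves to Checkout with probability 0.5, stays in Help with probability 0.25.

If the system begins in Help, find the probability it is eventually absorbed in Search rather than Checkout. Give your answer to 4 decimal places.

0.3333

Let h(s) be the probability of absorption at Search starting from transient state s. Then h(Search) = 1 and h(Checkout) = 0. By first-step analysis:
h(Help) = 0.25·1 + 0.5·0 + 0.25·h(Help)
Solving: h(Help) = 0.3333.
Starting from Help, the probability is 0.3333.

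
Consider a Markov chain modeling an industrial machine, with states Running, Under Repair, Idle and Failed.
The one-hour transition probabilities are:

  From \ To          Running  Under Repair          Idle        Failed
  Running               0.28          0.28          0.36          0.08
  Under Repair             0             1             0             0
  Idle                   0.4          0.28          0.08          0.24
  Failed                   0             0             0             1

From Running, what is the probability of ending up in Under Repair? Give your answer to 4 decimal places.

0.6914

Let h(s) be the probability of absorption at Under Repair starting from transient state s. Then h(Under Repair) = 1 and h(Failed) = 0. By first-step analysis:
h(Running) = 0.28·h(Running) + 0.28·1 + 0.36·h(Idle) + 0.08·0
h(Idle) = 0.4·h(Running) + 0.28·1 + 0.08·h(Idle) + 0.24·0
Solving: h(Running) = 0.6914, h(Idle) = 0.6049.
Starting from Running, the probability is 0.6914.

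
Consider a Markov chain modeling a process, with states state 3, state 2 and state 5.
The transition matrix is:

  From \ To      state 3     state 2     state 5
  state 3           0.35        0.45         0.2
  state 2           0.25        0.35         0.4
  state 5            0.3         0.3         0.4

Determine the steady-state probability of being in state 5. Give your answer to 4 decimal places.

0.3407

Let the stationary distribution be π with π = πP and π_1 + π_2 + π_3 = 1.
π_1 = 0.35·π_1 + 0.25·π_2 + 0.3·π_3
π_2 = 0.45·π_1 + 0.35·π_2 + 0.3·π_3
Solving with the normalization constraint gives π = (0.2967, 0.3626, 0.3407).
So the stationary probability of state 5 is 0.3407.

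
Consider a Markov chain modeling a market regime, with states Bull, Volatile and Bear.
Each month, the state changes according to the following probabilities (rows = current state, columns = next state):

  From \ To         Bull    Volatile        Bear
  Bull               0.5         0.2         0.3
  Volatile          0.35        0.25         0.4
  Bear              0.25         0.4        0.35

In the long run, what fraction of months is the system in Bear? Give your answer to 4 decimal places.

Let the stationary distribution be π with π = πP and π_1 + π_2 + π_3 = 1.
π_1 = 0.5·π_1 + 0.35·π_2 + 0.25·π_3
π_2 = 0.2·π_1 + 0.25·π_2 + 0.4·π_3
Solving with the normalization constraint gives π = (0.3711, 0.2833, 0.3456).
So the stationary probability of Bear is 0.3456.

0.3456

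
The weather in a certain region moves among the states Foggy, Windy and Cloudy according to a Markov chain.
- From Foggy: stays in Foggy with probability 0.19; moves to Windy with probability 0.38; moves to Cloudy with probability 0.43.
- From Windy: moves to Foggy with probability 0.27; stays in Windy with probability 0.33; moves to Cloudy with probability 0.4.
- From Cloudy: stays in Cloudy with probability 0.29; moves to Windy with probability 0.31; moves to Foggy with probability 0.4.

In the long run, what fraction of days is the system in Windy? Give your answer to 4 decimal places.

Let the stationary distribution be π with π = πP and π_1 + π_2 + π_3 = 1.
π_1 = 0.19·π_1 + 0.27·π_2 + 0.4·π_3
π_2 = 0.38·π_1 + 0.33·π_2 + 0.31·π_3
Solving with the normalization constraint gives π = (0.2943, 0.3374, 0.3683).
So the stationary probability of Windy is 0.3374.

0.3374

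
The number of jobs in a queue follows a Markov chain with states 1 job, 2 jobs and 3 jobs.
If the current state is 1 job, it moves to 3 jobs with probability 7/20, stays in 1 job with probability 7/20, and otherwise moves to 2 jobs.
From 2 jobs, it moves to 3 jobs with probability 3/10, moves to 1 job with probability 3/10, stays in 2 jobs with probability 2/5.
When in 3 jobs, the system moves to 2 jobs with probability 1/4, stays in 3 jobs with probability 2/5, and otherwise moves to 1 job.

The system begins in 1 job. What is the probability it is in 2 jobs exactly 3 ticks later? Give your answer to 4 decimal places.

Propagate the distribution vector 3 ticks from 1 job.
After 0 ticks: (1.0000, 0.0000, 0.0000)
After 1 tick: (0.3500, 0.3000, 0.3500)
After 2 ticks: (0.3350, 0.3125, 0.3525)
After 3 ticks: (0.3344, 0.3136, 0.3520)
P(in 2 jobs after 3 ticks) = 0.3136

0.3136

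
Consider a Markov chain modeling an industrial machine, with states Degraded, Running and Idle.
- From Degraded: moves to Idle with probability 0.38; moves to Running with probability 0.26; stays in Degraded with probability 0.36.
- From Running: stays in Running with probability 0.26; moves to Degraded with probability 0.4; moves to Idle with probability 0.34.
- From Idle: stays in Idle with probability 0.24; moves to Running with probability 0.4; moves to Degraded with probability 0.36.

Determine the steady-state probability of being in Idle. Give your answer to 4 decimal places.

Let the stationary distribution be π with π = πP and π_1 + π_2 + π_3 = 1.
π_1 = 0.36·π_1 + 0.4·π_2 + 0.36·π_3
π_2 = 0.26·π_1 + 0.26·π_2 + 0.4·π_3
Solving with the normalization constraint gives π = (0.3722, 0.3052, 0.3226).
So the stationary probability of Idle is 0.3226.

0.3226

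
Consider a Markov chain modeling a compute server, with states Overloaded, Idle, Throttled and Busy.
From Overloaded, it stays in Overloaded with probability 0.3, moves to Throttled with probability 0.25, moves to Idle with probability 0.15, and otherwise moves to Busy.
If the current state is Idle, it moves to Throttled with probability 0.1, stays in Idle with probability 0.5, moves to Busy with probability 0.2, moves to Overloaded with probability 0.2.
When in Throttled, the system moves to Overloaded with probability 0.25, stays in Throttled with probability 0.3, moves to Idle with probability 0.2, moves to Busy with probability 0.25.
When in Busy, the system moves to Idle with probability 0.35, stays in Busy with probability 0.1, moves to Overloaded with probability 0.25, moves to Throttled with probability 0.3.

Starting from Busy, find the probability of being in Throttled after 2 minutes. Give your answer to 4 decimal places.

Propagate the distribution vector 2 minutes from Busy.
After 0 minutes: (0.0000, 0.0000, 0.0000, 1.0000)
After 1 minute: (0.2500, 0.3500, 0.3000, 0.1000)
After 2 minutes: (0.2450, 0.3075, 0.2175, 0.2300)
P(in Throttled after 2 minutes) = 0.2175

0.2175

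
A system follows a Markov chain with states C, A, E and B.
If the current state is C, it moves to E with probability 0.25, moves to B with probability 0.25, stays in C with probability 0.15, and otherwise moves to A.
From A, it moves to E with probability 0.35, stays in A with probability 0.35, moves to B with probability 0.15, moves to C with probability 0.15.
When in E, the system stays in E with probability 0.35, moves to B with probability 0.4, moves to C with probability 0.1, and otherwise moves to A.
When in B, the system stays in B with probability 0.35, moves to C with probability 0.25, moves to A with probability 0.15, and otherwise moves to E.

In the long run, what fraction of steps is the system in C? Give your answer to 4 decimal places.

Let the stationary distribution be π with π = πP and π_1 + π_2 + π_3 + π_4 = 1.
π_1 = 0.15·π_1 + 0.15·π_2 + 0.1·π_3 + 0.25·π_4
π_2 = 0.35·π_1 + 0.35·π_2 + 0.15·π_3 + 0.15·π_4
π_3 = 0.25·π_1 + 0.35·π_2 + 0.35·π_3 + 0.25·π_4
Solving with the normalization constraint gives π = (0.1651, 0.2288, 0.3032, 0.3029).
So the stationary probability of C is 0.1651.

0.1651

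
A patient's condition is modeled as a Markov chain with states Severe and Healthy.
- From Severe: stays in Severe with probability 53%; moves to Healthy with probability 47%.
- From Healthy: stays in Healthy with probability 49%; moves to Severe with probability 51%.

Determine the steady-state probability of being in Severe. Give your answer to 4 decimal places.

Let the stationary distribution be π with π = πP and π_1 + π_2 = 1.
π_1 = 0.53·π_1 + 0.51·π_2
Solving with the normalization constraint gives π = (0.5204, 0.4796).
So the stationary probability of Severe is 0.5204.

0.5204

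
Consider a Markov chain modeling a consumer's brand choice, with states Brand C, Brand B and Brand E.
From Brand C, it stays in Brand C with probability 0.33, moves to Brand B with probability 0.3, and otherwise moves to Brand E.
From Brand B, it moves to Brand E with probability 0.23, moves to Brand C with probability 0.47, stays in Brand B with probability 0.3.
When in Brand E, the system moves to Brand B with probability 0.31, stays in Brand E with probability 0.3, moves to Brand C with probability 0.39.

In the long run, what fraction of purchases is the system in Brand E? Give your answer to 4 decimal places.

0.3061

Let the stationary distribution be π with π = πP and π_1 + π_2 + π_3 = 1.
π_1 = 0.33·π_1 + 0.47·π_2 + 0.39·π_3
π_2 = 0.3·π_1 + 0.3·π_2 + 0.31·π_3
Solving with the normalization constraint gives π = (0.3908, 0.3031, 0.3061).
So the stationary probability of Brand E is 0.3061.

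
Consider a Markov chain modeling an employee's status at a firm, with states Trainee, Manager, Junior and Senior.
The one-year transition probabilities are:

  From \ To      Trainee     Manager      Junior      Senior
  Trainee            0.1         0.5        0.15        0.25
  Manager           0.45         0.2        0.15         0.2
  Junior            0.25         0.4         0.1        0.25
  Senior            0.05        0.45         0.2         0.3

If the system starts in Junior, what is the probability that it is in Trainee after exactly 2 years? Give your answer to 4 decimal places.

0.2425

Propagate the distribution vector 2 years from Junior.
After 0 years: (0.0000, 0.0000, 1.0000, 0.0000)
After 1 year: (0.2500, 0.4000, 0.1000, 0.2500)
After 2 years: (0.2425, 0.3575, 0.1575, 0.2425)
P(in Trainee after 2 years) = 0.2425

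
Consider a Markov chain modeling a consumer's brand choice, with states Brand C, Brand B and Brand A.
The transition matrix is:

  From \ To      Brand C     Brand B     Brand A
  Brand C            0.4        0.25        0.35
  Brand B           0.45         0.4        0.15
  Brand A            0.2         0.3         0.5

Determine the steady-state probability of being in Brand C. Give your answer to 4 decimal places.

Let the stationary distribution be π with π = πP and π_1 + π_2 + π_3 = 1.
π_1 = 0.4·π_1 + 0.45·π_2 + 0.2·π_3
π_2 = 0.25·π_1 + 0.4·π_2 + 0.3·π_3
Solving with the normalization constraint gives π = (0.3481, 0.3140, 0.3379).
So the stationary probability of Brand C is 0.3481.

0.3481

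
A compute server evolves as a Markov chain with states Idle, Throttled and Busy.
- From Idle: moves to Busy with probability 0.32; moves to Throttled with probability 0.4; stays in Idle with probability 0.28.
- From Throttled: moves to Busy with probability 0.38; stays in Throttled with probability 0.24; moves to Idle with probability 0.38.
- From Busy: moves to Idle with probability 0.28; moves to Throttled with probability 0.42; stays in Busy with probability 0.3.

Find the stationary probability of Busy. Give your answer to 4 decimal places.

0.3343

Let the stationary distribution be π with π = πP and π_1 + π_2 + π_3 = 1.
π_1 = 0.28·π_1 + 0.38·π_2 + 0.28·π_3
π_2 = 0.4·π_1 + 0.24·π_2 + 0.42·π_3
Solving with the normalization constraint gives π = (0.3151, 0.3506, 0.3343).
So the stationary probability of Busy is 0.3343.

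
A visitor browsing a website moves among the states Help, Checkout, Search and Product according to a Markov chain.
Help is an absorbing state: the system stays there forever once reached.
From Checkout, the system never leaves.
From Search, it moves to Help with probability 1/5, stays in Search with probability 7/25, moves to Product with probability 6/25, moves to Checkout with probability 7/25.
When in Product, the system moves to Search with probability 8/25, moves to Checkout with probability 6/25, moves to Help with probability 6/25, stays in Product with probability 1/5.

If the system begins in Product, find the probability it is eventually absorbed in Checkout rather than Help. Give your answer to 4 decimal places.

0.5256

Let h(s) be the probability of absorption at Checkout starting from transient state s. Then h(Checkout) = 1 and h(Help) = 0. By first-step analysis:
h(Search) = 0.2·0 + 0.28·1 + 0.28·h(Search) + 0.24·h(Product)
h(Product) = 0.24·0 + 0.24·1 + 0.32·h(Search) + 0.2·h(Product)
Solving: h(Search) = 0.5641, h(Product) = 0.5256.
Starting from Product, the probability is 0.5256.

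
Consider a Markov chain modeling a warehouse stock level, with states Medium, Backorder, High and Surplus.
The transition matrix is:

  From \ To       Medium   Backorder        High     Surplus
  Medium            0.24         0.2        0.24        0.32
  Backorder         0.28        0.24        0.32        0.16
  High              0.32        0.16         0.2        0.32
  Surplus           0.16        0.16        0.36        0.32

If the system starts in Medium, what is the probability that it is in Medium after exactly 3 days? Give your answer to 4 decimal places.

0.2472

Propagate the distribution vector 3 days from Medium.
After 0 days: (1.0000, 0.0000, 0.0000, 0.0000)
After 1 day: (0.2400, 0.2000, 0.2400, 0.3200)
After 2 days: (0.2416, 0.1856, 0.2848, 0.2880)
After 3 days: (0.2472, 0.1845, 0.2780, 0.2903)
P(in Medium after 3 days) = 0.2472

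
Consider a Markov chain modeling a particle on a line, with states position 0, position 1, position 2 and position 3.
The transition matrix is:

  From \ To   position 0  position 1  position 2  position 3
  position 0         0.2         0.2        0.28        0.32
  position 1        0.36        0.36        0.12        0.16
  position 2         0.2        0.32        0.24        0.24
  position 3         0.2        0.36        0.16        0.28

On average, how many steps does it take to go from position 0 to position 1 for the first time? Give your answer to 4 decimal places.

Let t(s) be the expected number of steps to first reach position 1 from state s, with t(position 1) = 0. Conditioning on the first step:
t(position 0) = 1 + 0.2·t(position 0) + 0.28·t(position 2) + 0.32·t(position 3)
t(position 2) = 1 + 0.2·t(position 0) + 0.24·t(position 2) + 0.24·t(position 3)
t(position 3) = 1 + 0.2·t(position 0) + 0.16·t(position 2) + 0.28·t(position 3)
Solving: t(position 0) = 3.6413, t(position 2) = 3.2609, t(position 3) = 3.1250.
Expected steps from position 0 to position 1: 3.6413.

3.6413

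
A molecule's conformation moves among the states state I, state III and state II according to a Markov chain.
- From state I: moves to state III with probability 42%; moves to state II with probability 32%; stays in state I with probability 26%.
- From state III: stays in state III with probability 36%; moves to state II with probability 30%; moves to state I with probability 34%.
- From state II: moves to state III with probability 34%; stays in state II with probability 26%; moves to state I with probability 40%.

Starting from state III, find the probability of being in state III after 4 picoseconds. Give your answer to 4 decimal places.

Propagate the distribution vector 4 picoseconds from state III.
After 0 picoseconds: (0.0000, 1.0000, 0.0000)
After 1 picosecond: (0.3400, 0.3600, 0.3000)
After 2 picoseconds: (0.3308, 0.3744, 0.2948)
After 3 picoseconds: (0.3312, 0.3740, 0.2948)
After 4 picoseconds: (0.3312, 0.3740, 0.2948)
P(in state III after 4 picoseconds) = 0.3740

0.3740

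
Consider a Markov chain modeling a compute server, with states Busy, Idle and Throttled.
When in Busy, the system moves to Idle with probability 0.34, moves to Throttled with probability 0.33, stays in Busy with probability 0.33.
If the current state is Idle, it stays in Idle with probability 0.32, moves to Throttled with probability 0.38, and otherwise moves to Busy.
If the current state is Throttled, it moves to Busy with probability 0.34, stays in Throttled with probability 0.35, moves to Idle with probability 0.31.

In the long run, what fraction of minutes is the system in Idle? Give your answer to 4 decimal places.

0.3229

Let the stationary distribution be π with π = πP and π_1 + π_2 + π_3 = 1.
π_1 = 0.33·π_1 + 0.3·π_2 + 0.34·π_3
π_2 = 0.34·π_1 + 0.32·π_2 + 0.31·π_3
Solving with the normalization constraint gives π = (0.3238, 0.3229, 0.3532).
So the stationary probability of Idle is 0.3229.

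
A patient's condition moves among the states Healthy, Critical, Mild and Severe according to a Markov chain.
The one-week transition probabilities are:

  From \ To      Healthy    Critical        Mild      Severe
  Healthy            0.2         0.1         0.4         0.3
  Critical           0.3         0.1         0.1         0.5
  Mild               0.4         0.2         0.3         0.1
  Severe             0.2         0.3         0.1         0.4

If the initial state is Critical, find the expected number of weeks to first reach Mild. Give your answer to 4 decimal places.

Let t(s) be the expected number of weeks to first reach Mild from state s, with t(Mild) = 0. Conditioning on the first week:
t(Healthy) = 1 + 0.2·t(Healthy) + 0.1·t(Critical) + 0.3·t(Severe)
t(Critical) = 1 + 0.3·t(Healthy) + 0.1·t(Critical) + 0.5·t(Severe)
t(Severe) = 1 + 0.2·t(Healthy) + 0.3·t(Critical) + 0.4·t(Severe)
Solving: t(Healthy) = 4.2365, t(Critical) = 5.8621, t(Severe) = 6.0099.
Expected weeks from Critical to Mild: 5.8621.

5.8621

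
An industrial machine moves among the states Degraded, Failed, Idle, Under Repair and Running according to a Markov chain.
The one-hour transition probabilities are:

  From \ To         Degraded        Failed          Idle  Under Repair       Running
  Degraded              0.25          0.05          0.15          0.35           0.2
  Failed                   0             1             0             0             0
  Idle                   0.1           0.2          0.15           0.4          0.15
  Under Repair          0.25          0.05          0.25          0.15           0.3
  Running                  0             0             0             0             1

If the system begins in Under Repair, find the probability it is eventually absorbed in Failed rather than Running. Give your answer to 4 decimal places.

Let h(s) be the probability of absorption at Failed starting from transient state s. Then h(Failed) = 1 and h(Running) = 0. By first-step analysis:
h(Degraded) = 0.25·h(Degraded) + 0.05·1 + 0.15·h(Idle) + 0.35·h(Under Repair) + 0.2·0
h(Idle) = 0.1·h(Degraded) + 0.2·1 + 0.15·h(Idle) + 0.4·h(Under Repair) + 0.15·0
h(Under Repair) = 0.25·h(Degraded) + 0.05·1 + 0.25·h(Idle) + 0.15·h(Under Repair) + 0.3·0
Solving: h(Degraded) = 0.2584, h(Idle) = 0.3820, h(Under Repair) = 0.2472.
Starting from Under Repair, the probability is 0.2472.

0.2472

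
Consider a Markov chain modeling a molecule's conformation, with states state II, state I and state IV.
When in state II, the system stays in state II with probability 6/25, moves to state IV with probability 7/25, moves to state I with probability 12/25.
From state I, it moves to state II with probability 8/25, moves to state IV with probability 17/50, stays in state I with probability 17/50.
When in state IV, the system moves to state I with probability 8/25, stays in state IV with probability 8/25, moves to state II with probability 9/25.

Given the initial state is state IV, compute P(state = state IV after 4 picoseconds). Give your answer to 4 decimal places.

Propagate the distribution vector 4 picoseconds from state IV.
After 0 picoseconds: (0.0000, 0.0000, 1.0000)
After 1 picosecond: (0.3600, 0.3200, 0.3200)
After 2 picoseconds: (0.3040, 0.3840, 0.3120)
After 3 picoseconds: (0.3082, 0.3763, 0.3155)
After 4 picoseconds: (0.3080, 0.3768, 0.3152)
P(in state IV after 4 picoseconds) = 0.3152

0.3152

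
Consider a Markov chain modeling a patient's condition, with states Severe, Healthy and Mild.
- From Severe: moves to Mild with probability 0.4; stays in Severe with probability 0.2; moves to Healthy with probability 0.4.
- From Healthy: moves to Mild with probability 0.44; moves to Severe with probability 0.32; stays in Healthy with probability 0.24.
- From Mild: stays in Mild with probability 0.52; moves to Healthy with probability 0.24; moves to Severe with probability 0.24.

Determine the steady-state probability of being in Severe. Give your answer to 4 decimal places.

0.2523

Let the stationary distribution be π with π = πP and π_1 + π_2 + π_3 = 1.
π_1 = 0.2·π_1 + 0.32·π_2 + 0.24·π_3
π_2 = 0.4·π_1 + 0.24·π_2 + 0.24·π_3
Solving with the normalization constraint gives π = (0.2523, 0.2804, 0.4673).
So the stationary probability of Severe is 0.2523.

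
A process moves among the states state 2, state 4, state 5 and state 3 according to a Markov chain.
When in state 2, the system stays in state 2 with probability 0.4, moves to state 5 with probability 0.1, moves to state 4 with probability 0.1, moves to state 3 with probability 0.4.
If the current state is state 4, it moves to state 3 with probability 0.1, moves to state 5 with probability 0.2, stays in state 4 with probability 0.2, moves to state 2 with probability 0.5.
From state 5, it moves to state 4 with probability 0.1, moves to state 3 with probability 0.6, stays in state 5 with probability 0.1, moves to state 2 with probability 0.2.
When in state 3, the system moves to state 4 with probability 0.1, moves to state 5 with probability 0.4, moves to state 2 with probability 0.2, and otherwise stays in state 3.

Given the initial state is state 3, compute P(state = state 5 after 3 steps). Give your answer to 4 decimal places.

Propagate the distribution vector 3 steps from state 3.
After 0 steps: (0.0000, 0.0000, 0.0000, 1.0000)
After 1 step: (0.2000, 0.1000, 0.4000, 0.3000)
After 2 steps: (0.2700, 0.1100, 0.2000, 0.4200)
After 3 steps: (0.2870, 0.1110, 0.2370, 0.3650)
P(in state 5 after 3 steps) = 0.2370

0.2370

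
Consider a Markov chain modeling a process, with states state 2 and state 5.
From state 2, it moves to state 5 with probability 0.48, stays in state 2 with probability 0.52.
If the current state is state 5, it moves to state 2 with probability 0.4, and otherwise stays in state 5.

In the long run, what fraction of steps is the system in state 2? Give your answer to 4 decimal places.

Let the stationary distribution be π with π = πP and π_1 + π_2 = 1.
π_1 = 0.52·π_1 + 0.4·π_2
Solving with the normalization constraint gives π = (0.4545, 0.5455).
So the stationary probability of state 2 is 0.4545.

0.4545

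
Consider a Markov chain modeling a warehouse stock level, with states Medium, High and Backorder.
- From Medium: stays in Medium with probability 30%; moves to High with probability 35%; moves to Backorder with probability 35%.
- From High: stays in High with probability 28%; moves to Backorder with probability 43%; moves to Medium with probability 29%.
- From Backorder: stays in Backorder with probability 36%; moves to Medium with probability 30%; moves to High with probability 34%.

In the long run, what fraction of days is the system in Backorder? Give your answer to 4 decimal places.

0.3797

Let the stationary distribution be π with π = πP and π_1 + π_2 + π_3 = 1.
π_1 = 0.3·π_1 + 0.29·π_2 + 0.3·π_3
π_2 = 0.35·π_1 + 0.28·π_2 + 0.34·π_3
Solving with the normalization constraint gives π = (0.2968, 0.3236, 0.3797).
So the stationary probability of Backorder is 0.3797.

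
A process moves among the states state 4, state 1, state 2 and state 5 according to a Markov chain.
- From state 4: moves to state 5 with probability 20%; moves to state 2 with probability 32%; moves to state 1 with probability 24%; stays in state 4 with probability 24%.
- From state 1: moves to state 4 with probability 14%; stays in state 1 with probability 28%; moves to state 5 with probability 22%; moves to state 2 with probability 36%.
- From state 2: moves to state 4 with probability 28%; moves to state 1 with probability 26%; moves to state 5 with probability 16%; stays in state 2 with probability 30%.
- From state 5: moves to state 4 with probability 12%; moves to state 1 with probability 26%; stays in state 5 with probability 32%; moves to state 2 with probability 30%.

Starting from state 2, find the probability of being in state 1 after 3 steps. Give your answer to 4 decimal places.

0.2611

Propagate the distribution vector 3 steps from state 2.
After 0 steps: (0.0000, 0.0000, 1.0000, 0.0000)
After 1 step: (0.2800, 0.2600, 0.3000, 0.1600)
After 2 steps: (0.2068, 0.2596, 0.3212, 0.2124)
After 3 steps: (0.2014, 0.2611, 0.3197, 0.2178)
P(in state 1 after 3 steps) = 0.2611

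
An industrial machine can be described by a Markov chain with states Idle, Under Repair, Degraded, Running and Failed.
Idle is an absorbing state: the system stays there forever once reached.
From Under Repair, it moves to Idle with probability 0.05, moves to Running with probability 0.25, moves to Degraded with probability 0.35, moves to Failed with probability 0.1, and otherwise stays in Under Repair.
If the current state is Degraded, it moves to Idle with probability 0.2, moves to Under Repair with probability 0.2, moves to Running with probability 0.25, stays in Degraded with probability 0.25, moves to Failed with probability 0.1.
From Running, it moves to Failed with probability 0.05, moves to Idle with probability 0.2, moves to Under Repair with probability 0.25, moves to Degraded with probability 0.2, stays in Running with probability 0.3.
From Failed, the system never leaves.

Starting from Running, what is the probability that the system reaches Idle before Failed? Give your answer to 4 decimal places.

Let h(s) be the probability of absorption at Idle starting from transient state s. Then h(Idle) = 1 and h(Failed) = 0. By first-step analysis:
h(Under Repair) = 0.05·1 + 0.25·h(Under Repair) + 0.35·h(Degraded) + 0.25·h(Running) + 0.1·0
h(Degraded) = 0.2·1 + 0.2·h(Under Repair) + 0.25·h(Degraded) + 0.25·h(Running) + 0.1·0
h(Running) = 0.2·1 + 0.25·h(Under Repair) + 0.2·h(Degraded) + 0.3·h(Running) + 0.05·0
Solving: h(Under Repair) = 0.6028, h(Degraded) = 0.6570, h(Running) = 0.6887.
Starting from Running, the probability is 0.6887.

0.6887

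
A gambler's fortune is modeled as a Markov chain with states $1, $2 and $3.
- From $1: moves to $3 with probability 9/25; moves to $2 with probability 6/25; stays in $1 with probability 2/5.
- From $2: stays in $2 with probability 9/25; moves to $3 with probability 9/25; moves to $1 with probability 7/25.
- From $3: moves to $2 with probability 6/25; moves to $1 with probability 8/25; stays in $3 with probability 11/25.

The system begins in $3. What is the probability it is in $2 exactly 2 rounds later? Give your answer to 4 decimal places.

Sum over the intermediate state after 1 round:
P = P($3→$1)·P($1→$2) + P($3→$2)·P($2→$2) + P($3→$3)·P($3→$2)
  = 0.32×0.24 + 0.24×0.36 + 0.44×0.24
  = 0.0768 + 0.0864 + 0.1056 = 0.2688

0.2688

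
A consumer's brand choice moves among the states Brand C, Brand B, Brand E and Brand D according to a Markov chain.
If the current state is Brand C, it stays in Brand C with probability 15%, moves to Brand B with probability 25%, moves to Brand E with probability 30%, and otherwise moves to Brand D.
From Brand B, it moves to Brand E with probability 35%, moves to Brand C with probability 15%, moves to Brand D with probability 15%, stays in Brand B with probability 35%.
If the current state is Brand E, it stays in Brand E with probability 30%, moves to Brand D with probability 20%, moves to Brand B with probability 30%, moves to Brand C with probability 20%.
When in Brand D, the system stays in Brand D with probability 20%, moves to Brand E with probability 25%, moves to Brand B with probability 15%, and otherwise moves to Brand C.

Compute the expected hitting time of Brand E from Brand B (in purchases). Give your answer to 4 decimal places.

Let t(s) be the expected number of purchases to first reach Brand E from state s, with t(Brand E) = 0. Conditioning on the first purchase:
t(Brand C) = 1 + 0.15·t(Brand C) + 0.25·t(Brand B) + 0.3·t(Brand D)
t(Brand B) = 1 + 0.15·t(Brand C) + 0.35·t(Brand B) + 0.15·t(Brand D)
t(Brand D) = 1 + 0.4·t(Brand C) + 0.15·t(Brand B) + 0.2·t(Brand D)
Solving: t(Brand C) = 3.3262, t(Brand B) = 3.1130, t(Brand D) = 3.4968.
Expected purchases from Brand B to Brand E: 3.1130.

3.1130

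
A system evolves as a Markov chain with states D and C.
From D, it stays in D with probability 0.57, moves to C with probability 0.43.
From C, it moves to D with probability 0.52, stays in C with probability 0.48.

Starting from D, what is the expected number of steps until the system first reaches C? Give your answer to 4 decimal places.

Let t(s) be the expected number of steps to first reach C from state s, with t(C) = 0. Conditioning on the first step:
t(D) = 1 + 0.57·t(D)
Solving: t(D) = 2.3256.
Expected steps from D to C: 2.3256.

2.3256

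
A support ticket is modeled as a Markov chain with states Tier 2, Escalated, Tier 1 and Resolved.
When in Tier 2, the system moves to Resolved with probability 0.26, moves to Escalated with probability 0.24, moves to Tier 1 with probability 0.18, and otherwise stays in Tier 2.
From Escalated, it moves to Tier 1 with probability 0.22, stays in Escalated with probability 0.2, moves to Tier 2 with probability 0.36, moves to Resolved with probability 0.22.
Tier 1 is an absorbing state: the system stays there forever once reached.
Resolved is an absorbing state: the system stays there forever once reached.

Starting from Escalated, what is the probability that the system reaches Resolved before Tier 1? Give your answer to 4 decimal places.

Let h(s) be the probability of absorption at Resolved starting from transient state s. Then h(Resolved) = 1 and h(Tier 1) = 0. By first-step analysis:
h(Tier 2) = 0.32·h(Tier 2) + 0.24·h(Escalated) + 0.18·0 + 0.26·1
h(Escalated) = 0.36·h(Tier 2) + 0.2·h(Escalated) + 0.22·0 + 0.22·1
Solving: h(Tier 2) = 0.5699, h(Escalated) = 0.5315.
Starting from Escalated, the probability is 0.5315.

0.5315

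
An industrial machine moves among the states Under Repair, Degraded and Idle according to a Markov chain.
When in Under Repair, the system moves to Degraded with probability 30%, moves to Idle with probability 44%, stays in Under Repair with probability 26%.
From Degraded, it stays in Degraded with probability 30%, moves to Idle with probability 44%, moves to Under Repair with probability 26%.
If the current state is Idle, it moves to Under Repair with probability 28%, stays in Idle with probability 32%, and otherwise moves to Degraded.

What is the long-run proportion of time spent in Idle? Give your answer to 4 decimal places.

0.3929

Let the stationary distribution be π with π = πP and π_1 + π_2 + π_3 = 1.
π_1 = 0.26·π_1 + 0.26·π_2 + 0.28·π_3
π_2 = 0.3·π_1 + 0.3·π_2 + 0.4·π_3
Solving with the normalization constraint gives π = (0.2679, 0.3393, 0.3929).
So the stationary probability of Idle is 0.3929.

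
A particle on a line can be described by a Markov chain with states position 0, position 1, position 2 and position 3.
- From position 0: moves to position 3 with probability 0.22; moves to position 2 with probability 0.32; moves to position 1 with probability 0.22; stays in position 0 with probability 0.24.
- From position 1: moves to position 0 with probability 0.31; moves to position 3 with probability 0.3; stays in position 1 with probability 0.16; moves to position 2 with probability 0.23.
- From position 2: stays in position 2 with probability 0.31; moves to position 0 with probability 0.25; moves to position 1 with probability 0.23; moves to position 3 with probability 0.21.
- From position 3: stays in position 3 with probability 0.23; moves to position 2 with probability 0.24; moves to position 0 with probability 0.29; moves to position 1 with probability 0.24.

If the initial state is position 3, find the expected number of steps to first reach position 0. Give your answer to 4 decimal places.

Let t(s) be the expected number of steps to first reach position 0 from state s, with t(position 0) = 0. Conditioning on the first step:
t(position 1) = 1 + 0.16·t(position 1) + 0.23·t(position 2) + 0.3·t(position 3)
t(position 2) = 1 + 0.23·t(position 1) + 0.31·t(position 2) + 0.21·t(position 3)
t(position 3) = 1 + 0.24·t(position 1) + 0.24·t(position 2) + 0.23·t(position 3)
Solving: t(position 1) = 3.4525, t(position 2) = 3.6711, t(position 3) = 3.5190.
Expected steps from position 3 to position 0: 3.5190.

3.5190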